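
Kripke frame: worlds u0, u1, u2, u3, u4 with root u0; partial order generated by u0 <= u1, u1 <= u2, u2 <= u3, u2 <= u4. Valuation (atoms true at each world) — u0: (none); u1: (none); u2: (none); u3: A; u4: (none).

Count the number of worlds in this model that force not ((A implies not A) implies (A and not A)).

1

u0: does not force it — u0 does not force not ((A implies not A) implies (A and not A)) since u3 is accessible from u0 and u3 forces (A implies not A) implies (A and not A).
u1: does not force it.
u2: does not force it.
u3: does not force it.
u4: forces it.
Worlds forcing the formula: {u4}.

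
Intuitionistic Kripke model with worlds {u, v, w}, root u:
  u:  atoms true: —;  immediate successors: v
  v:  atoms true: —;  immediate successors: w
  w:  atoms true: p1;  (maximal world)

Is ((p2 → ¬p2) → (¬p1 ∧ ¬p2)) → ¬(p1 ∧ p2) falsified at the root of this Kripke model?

u ⊩ ((p2 → ¬p2) → (¬p1 ∧ ¬p2)) → ¬(p1 ∧ p2) vacuously: no world accessible from u forces the antecedent (p2 → ¬p2) → (¬p1 ∧ ¬p2).
So the root u forces ((p2 → ¬p2) → (¬p1 ∧ ¬p2)) → ¬(p1 ∧ p2); the model is not a countermodel.

No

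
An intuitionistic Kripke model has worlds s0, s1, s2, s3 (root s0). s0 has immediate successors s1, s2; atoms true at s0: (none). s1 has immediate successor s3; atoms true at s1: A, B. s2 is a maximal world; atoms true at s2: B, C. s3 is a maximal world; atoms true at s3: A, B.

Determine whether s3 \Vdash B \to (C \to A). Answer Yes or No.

Yes

s3 \Vdash B \to (C \to A): every world accessible from s3 that forces B (namely s3) also forces C \to A.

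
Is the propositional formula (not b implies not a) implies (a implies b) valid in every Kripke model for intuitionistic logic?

This is the converse of contraposition, which is not intuitionistically valid.
A Kripke countermodel: worlds 0, 1; order generated by 0 <= 1; atoms true at each world — 0:{a}; 1:{a,b}.
0 does not force (not b implies not a) implies (a implies b): already at 0 itself, 0 forces not b implies not a but 0 does not force a implies b.
0 does not force a implies b: already at 0 itself, 0 forces a but 0 does not force b.
0 lacks atom b, so 0 does not force b.
So the root 0 does not force the formula.

No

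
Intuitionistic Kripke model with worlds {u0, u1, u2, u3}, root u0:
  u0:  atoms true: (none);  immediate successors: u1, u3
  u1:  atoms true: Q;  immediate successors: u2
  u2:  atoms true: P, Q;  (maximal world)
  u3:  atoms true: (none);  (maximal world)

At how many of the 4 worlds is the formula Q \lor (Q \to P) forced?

u0: does not force it — u0 \nVdash Q \lor (Q \to P): neither disjunct is forced at u0.
u1: forces it.
u2: forces it.
u3: forces it.
Worlds forcing the formula: {u1, u2, u3}.

3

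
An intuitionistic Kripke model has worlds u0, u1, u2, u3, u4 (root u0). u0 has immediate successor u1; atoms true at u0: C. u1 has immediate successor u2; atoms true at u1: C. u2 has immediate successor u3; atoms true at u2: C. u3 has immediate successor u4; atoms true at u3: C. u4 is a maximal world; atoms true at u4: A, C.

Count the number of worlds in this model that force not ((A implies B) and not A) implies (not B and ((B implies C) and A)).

u0: does not force it — u0 does not force not ((A implies B) and not A) implies (not B and ((B implies C) and A)): already at u0 itself, u0 forces not ((A implies B) and not A) but u0 does not force not B and ((B implies C) and A).
u1: does not force it.
u2: does not force it.
u3: does not force it.
u4: forces it.
Worlds forcing the formula: {u4}.

1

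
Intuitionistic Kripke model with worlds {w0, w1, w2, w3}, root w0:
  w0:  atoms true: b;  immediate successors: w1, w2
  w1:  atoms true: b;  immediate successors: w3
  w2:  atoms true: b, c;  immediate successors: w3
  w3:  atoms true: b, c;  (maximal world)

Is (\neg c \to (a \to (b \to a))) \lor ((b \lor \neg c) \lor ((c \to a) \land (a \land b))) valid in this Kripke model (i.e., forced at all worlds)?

Yes

w0 \Vdash (\neg c \to (a \to (b \to a))) \lor ((b \lor \neg c) \lor ((c \to a) \land (a \land b))) via the disjunct \neg c \to (a \to (b \to a)).
Since the root w0 forces (\neg c \to (a \to (b \to a))) \lor ((b \lor \neg c) \lor ((c \to a) \land (a \land b))) and forcing is persistent (monotone upward), every world forces it.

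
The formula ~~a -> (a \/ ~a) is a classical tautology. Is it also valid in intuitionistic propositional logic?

This is a variant of double-negation elimination (deriving excluded middle from double negation), which is not intuitionistically valid.
A Kripke countermodel: worlds s0, s1; order generated by s0 <= s1; atoms true at each world — s0:{}; s1:{a}.
s0 ||-/- ~~a -> (a \/ ~a): already at s0 itself, s0 ||- ~~a but s0 ||-/- a \/ ~a.
s0 ||-/- a \/ ~a: neither disjunct is forced at s0.
s0 lacks atom a, so s0 ||-/- a.
So the root s0 does not force the formula.

No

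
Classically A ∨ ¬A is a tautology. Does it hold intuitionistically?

No

This is the law of excluded middle, which is not intuitionistically valid.
A Kripke countermodel: worlds s0, s1; order generated by s0 ≤ s1; atoms true at each world — s0:{}; s1:{A}.
s0 ⊮ A ∨ ¬A: neither disjunct is forced at s0.
s0 lacks atom A, so s0 ⊮ A.
So the root s0 does not force the formula.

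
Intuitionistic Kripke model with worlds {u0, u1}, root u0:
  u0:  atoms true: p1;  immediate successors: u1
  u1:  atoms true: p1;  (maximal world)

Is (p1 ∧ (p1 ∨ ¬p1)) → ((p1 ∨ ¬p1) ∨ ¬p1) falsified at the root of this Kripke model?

u0 ⊩ (p1 ∧ (p1 ∨ ¬p1)) → ((p1 ∨ ¬p1) ∨ ¬p1): every world accessible from u0 that forces p1 ∧ (p1 ∨ ¬p1) (namely u0, u1) also forces (p1 ∨ ¬p1) ∨ ¬p1.
So the root u0 forces (p1 ∧ (p1 ∨ ¬p1)) → ((p1 ∨ ¬p1) ∨ ¬p1); the model is not a countermodel.

No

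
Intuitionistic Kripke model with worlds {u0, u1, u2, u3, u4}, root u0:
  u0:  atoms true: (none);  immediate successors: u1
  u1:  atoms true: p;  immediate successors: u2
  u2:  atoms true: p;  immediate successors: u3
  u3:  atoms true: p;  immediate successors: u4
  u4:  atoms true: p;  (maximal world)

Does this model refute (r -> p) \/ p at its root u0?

u0 ||- (r -> p) \/ p via the disjunct r -> p.
So the root u0 forces (r -> p) \/ p; the model is not a countermodel.

No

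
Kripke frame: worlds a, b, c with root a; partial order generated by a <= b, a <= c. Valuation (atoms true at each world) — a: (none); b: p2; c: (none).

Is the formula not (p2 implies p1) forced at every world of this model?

Not every world: a does not force not (p2 implies p1).
a does not force not (p2 implies p1) since c is accessible from a and c forces p2 implies p1.
c forces p2 implies p1 vacuously: no world accessible from c forces the antecedent p2.

No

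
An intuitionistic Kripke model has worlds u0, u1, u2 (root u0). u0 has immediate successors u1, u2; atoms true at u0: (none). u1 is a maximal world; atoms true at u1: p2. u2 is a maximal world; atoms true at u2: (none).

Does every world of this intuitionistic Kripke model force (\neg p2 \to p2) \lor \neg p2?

No

Not every world: u0 \nVdash (\neg p2 \to p2) \lor \neg p2.
u0 \nVdash (\neg p2 \to p2) \lor \neg p2: neither disjunct is forced at u0.
u0 \nVdash \neg p2 \to p2: at the accessible world u2, u2 \Vdash \neg p2 but u2 \nVdash p2.
u2 lacks atom p2, so u2 \nVdash p2.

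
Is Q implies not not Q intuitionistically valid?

Yes

This is double-negation introduction, which is intuitionistically derivable.
If a world forces Q then every accessible world forces Q (persistence), so none forces not Q; hence not not Q.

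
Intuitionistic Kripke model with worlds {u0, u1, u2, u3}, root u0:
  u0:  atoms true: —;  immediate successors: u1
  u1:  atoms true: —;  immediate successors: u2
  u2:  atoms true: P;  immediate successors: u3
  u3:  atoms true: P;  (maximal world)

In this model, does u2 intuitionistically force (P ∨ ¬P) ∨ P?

u2 ⊩ (P ∨ ¬P) ∨ P via the disjunct P ∨ ¬P.

Yes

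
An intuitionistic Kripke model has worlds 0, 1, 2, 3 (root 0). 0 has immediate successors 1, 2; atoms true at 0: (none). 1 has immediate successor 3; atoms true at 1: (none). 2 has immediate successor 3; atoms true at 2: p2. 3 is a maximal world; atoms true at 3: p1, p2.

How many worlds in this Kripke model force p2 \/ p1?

0: does not force it — 0 ||-/- p2 \/ p1: neither disjunct is forced at 0.
1: does not force it — 1 ||-/- p2 \/ p1: neither disjunct is forced at 1.
2: forces it.
3: forces it.
Worlds forcing the formula: {2, 3}.

2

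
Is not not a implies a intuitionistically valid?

This is double-negation elimination, which is not intuitionistically valid.
A Kripke countermodel: worlds s0, s1; order generated by s0 <= s1; atoms true at each world — s0:{}; s1:{a}.
s0 does not force not not a implies a: already at s0 itself, s0 forces not not a but s0 does not force a.
s0 lacks atom a, so s0 does not force a.
So the root s0 does not force the formula.

No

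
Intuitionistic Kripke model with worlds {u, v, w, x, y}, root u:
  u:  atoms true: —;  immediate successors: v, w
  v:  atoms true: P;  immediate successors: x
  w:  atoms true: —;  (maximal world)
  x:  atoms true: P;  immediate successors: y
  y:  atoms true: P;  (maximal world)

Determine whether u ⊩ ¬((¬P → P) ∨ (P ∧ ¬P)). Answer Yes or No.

u ⊮ ¬((¬P → P) ∨ (P ∧ ¬P)) since v is accessible from u and v ⊩ (¬P → P) ∨ (P ∧ ¬P).
v ⊩ (¬P → P) ∨ (P ∧ ¬P) via the disjunct ¬P → P.

No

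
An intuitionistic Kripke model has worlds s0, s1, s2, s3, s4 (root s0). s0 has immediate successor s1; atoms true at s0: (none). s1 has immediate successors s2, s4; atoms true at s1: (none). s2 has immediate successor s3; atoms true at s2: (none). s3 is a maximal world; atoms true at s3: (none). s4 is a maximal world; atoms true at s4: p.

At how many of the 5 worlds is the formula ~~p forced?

1

s0: does not force it — s0 ||-/- ~~p since s2 is accessible from s0 and s2 ||- ~p.
s1: does not force it — s1 ||-/- ~~p since s2 is accessible from s1 and s2 ||- ~p.
s2: does not force it.
s3: does not force it.
s4: forces it.
Worlds forcing the formula: {s4}.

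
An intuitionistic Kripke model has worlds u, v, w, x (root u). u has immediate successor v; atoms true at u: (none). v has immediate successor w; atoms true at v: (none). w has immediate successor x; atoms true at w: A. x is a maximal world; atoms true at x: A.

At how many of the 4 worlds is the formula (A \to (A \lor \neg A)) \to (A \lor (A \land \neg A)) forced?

u: does not force it — u \nVdash (A \to (A \lor \neg A)) \to (A \lor (A \land \neg A)): already at u itself, u \Vdash A \to (A \lor \neg A) but u \nVdash A \lor (A \land \neg A).
v: does not force it.
w: forces it.
x: forces it.
Worlds forcing the formula: {w, x}.

2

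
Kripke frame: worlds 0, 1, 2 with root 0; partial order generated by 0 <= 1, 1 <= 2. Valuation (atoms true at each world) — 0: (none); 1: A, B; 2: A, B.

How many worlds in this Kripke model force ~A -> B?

0: forces it.
1: forces it.
2: forces it.
Worlds forcing the formula: {0, 1, 2}.

3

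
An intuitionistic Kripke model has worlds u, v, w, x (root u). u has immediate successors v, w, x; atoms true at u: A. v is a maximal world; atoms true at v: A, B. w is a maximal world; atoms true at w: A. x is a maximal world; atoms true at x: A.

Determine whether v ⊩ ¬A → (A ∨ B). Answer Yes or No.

v ⊩ ¬A → (A ∨ B) vacuously: no world accessible from v forces the antecedent ¬A.

Yes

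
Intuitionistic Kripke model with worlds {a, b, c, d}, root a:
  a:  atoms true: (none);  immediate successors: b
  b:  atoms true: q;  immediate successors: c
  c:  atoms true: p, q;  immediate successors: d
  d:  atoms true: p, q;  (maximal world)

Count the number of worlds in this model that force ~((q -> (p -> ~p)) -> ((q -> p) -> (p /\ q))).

a: does not force it — a ||-/- ~((q -> (p -> ~p)) -> ((q -> p) -> (p /\ q))) since a is accessible from a and a ||- (q -> (p -> ~p)) -> ((q -> p) -> (p /\ q)).
b: does not force it — b ||-/- ~((q -> (p -> ~p)) -> ((q -> p) -> (p /\ q))) since b is accessible from b and b ||- (q -> (p -> ~p)) -> ((q -> p) -> (p /\ q)).
c: does not force it.
d: does not force it.
Worlds forcing the formula: { }.

0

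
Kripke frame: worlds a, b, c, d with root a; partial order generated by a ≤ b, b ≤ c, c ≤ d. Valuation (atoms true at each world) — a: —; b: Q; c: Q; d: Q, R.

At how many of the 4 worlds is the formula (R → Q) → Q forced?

3

a: does not force it — a ⊮ (R → Q) → Q: already at a itself, a ⊩ R → Q but a ⊮ Q.
b: forces it.
c: forces it.
d: forces it.
Worlds forcing the formula: {b, c, d}.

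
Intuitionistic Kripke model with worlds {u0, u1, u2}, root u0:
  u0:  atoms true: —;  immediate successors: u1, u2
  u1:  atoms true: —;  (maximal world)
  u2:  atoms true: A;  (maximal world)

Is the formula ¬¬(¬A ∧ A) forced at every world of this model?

Not every world: u0 ⊮ ¬¬(¬A ∧ A).
u0 ⊮ ¬¬(¬A ∧ A) since u0 is accessible from u0 and u0 ⊩ ¬(¬A ∧ A).
u0 ⊩ ¬(¬A ∧ A): no world accessible from u0 forces ¬A ∧ A.

No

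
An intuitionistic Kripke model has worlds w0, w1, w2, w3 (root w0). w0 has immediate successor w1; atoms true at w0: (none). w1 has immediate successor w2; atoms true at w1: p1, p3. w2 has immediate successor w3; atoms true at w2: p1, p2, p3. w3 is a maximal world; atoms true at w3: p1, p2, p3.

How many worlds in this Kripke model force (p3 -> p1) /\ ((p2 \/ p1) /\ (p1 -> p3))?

w0: does not force it — w0 ||-/- (p3 -> p1) /\ ((p2 \/ p1) /\ (p1 -> p3)) since w0 fails (p2 \/ p1) /\ (p1 -> p3).
w1: forces it.
w2: forces it.
w3: forces it.
Worlds forcing the formula: {w1, w2, w3}.

3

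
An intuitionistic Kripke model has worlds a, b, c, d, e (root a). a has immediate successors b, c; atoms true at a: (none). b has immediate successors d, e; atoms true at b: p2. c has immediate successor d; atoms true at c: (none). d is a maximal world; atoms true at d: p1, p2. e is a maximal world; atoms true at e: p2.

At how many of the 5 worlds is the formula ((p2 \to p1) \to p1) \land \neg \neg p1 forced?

1

a: does not force it — a \nVdash ((p2 \to p1) \to p1) \land \neg \neg p1 since a fails (p2 \to p1) \to p1.
b: does not force it — b \nVdash ((p2 \to p1) \to p1) \land \neg \neg p1 since b fails \neg \neg p1.
c: does not force it.
d: forces it.
e: does not force it.
Worlds forcing the formula: {d}.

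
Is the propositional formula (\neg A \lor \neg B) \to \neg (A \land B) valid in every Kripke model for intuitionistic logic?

This is a constructively valid De Morgan direction (disjunction of negations to negated conjunction), which is intuitionistically derivable.
If \neg A holds at a world then no accessible world forces A, hence none forces A \land B; likewise for \neg B.

Yes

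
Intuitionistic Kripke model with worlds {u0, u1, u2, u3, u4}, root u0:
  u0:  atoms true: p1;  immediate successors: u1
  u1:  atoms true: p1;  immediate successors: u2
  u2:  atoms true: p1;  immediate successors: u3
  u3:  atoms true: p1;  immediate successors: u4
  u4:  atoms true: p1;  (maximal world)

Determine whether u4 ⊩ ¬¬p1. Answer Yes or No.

u4 ⊩ ¬¬p1: no world accessible from u4 forces ¬p1.

Yes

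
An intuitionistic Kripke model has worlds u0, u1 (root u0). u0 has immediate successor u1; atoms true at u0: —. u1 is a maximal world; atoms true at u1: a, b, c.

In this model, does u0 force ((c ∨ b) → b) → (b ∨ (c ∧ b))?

No

u0 ⊮ ((c ∨ b) → b) → (b ∨ (c ∧ b)): already at u0 itself, u0 ⊩ (c ∨ b) → b but u0 ⊮ b ∨ (c ∧ b).
u0 ⊮ b ∨ (c ∧ b): neither disjunct is forced at u0.
u0 lacks atom b, so u0 ⊮ b.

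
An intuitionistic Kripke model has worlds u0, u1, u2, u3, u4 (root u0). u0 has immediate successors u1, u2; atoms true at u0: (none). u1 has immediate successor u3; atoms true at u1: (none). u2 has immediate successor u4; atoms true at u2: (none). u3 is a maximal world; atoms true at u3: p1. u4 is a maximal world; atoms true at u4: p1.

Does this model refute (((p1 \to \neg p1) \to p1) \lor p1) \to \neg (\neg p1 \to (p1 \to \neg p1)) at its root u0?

u0 \nVdash (((p1 \to \neg p1) \to p1) \lor p1) \to \neg (\neg p1 \to (p1 \to \neg p1)): already at u0 itself, u0 \Vdash ((p1 \to \neg p1) \to p1) \lor p1 but u0 \nVdash \neg (\neg p1 \to (p1 \to \neg p1)).
u0 \nVdash \neg (\neg p1 \to (p1 \to \neg p1)) since u0 is accessible from u0 and u0 \Vdash \neg p1 \to (p1 \to \neg p1).
u0 \Vdash \neg p1 \to (p1 \to \neg p1) vacuously: no world accessible from u0 forces the antecedent \neg p1.
So the root u0 does not force (((p1 \to \neg p1) \to p1) \lor p1) \to \neg (\neg p1 \to (p1 \to \neg p1)); the model is a countermodel.

Yes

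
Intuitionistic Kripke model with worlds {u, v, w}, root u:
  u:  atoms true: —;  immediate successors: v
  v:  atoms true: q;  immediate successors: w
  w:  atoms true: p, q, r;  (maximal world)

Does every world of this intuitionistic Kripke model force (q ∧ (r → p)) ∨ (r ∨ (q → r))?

Not every world: u ⊮ (q ∧ (r → p)) ∨ (r ∨ (q → r)).
u ⊮ (q ∧ (r → p)) ∨ (r ∨ (q → r)): neither disjunct is forced at u.
u ⊮ q ∧ (r → p) since u fails q.

No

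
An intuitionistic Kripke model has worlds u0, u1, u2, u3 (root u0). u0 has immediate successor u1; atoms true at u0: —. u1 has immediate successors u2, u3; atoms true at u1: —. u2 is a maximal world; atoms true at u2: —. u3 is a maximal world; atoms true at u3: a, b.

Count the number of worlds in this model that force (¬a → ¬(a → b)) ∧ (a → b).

u0: does not force it — u0 ⊮ (¬a → ¬(a → b)) ∧ (a → b) since u0 fails ¬a → ¬(a → b).
u1: does not force it — u1 ⊮ (¬a → ¬(a → b)) ∧ (a → b) since u1 fails ¬a → ¬(a → b).
u2: does not force it.
u3: forces it.
Worlds forcing the formula: {u3}.

1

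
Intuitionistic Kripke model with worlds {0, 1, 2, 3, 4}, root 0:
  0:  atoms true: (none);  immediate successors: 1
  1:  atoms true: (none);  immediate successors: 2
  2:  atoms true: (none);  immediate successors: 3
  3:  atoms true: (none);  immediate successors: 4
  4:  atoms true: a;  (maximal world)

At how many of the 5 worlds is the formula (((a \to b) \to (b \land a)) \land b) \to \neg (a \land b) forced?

5

0: forces it.
1: forces it.
2: forces it.
3: forces it.
4: forces it.
Worlds forcing the formula: {0, 1, 2, 3, 4}.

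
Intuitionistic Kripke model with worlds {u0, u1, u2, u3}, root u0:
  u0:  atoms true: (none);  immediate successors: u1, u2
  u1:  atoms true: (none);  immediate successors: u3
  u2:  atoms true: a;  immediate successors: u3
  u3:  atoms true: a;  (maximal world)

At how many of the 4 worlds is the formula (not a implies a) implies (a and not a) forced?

0

u0: does not force it — u0 does not force (not a implies a) implies (a and not a): already at u0 itself, u0 forces not a implies a but u0 does not force a and not a.
u1: does not force it — u1 does not force (not a implies a) implies (a and not a): already at u1 itself, u1 forces not a implies a but u1 does not force a and not a.
u2: does not force it.
u3: does not force it.
Worlds forcing the formula: { }.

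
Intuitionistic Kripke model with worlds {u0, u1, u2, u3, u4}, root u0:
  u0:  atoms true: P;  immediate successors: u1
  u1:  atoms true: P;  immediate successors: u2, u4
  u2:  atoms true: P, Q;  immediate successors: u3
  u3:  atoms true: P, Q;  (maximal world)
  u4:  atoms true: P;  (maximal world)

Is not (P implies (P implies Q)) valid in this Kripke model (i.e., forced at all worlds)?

No

Not every world: u0 does not force not (P implies (P implies Q)).
u0 does not force not (P implies (P implies Q)) since u2 is accessible from u0 and u2 forces P implies (P implies Q).
u2 forces P implies (P implies Q): every world accessible from u2 that forces P (namely u2, u3) also forces P implies Q.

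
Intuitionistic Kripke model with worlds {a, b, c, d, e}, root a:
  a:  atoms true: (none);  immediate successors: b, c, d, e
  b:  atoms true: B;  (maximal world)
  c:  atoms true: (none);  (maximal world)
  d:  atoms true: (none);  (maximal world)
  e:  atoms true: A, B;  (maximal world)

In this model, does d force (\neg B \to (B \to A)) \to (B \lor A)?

No

d \nVdash (\neg B \to (B \to A)) \to (B \lor A): already at d itself, d \Vdash \neg B \to (B \to A) but d \nVdash B \lor A.
d \nVdash B \lor A: neither disjunct is forced at d.
d lacks atom B, so d \nVdash B.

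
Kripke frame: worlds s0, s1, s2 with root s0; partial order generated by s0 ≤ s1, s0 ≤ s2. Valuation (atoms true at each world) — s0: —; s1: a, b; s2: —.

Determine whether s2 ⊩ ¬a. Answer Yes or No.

s2 ⊩ ¬a: no world accessible from s2 forces a.

Yes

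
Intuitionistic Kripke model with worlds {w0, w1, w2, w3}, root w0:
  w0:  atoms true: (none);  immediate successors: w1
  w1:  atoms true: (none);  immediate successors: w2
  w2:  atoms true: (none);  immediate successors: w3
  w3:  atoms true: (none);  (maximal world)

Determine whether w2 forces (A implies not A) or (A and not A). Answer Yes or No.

w2 forces (A implies not A) or (A and not A) via the disjunct A implies not A.

Yes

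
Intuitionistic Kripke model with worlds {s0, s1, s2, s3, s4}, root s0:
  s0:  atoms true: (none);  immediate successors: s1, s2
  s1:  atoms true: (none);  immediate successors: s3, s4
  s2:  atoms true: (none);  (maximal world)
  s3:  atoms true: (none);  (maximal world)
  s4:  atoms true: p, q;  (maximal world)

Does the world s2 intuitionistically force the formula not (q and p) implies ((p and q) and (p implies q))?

s2 does not force not (q and p) implies ((p and q) and (p implies q)): already at s2 itself, s2 forces not (q and p) but s2 does not force (p and q) and (p implies q).
s2 does not force (p and q) and (p implies q) since s2 fails p and q.

No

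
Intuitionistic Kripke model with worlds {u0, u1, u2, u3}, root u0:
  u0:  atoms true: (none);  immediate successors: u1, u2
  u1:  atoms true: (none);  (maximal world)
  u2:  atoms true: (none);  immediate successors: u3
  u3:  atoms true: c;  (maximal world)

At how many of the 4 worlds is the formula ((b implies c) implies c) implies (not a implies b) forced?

1

u0: does not force it — u0 does not force ((b implies c) implies c) implies (not a implies b): at the accessible world u3, u3 forces (b implies c) implies c but u3 does not force not a implies b.
u1: forces it.
u2: does not force it — u2 does not force ((b implies c) implies c) implies (not a implies b): at the accessible world u3, u3 forces (b implies c) implies c but u3 does not force not a implies b.
u3: does not force it — u3 does not force ((b implies c) implies c) implies (not a implies b): already at u3 itself, u3 forces (b implies c) implies c but u3 does not force not a implies b.
Worlds forcing the formula: {u1}.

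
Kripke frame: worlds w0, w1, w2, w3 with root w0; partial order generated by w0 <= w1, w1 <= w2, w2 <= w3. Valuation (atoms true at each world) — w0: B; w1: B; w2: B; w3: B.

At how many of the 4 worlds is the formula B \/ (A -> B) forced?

4

w0: forces it.
w1: forces it.
w2: forces it.
w3: forces it.
Worlds forcing the formula: {w0, w1, w2, w3}.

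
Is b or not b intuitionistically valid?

No

This is the law of excluded middle, which is not intuitionistically valid.
A Kripke countermodel: worlds 0, 1; order generated by 0 <= 1; atoms true at each world — 0:{}; 1:{b}.
0 does not force b or not b: neither disjunct is forced at 0.
0 lacks atom b, so 0 does not force b.
So the root 0 does not force the formula.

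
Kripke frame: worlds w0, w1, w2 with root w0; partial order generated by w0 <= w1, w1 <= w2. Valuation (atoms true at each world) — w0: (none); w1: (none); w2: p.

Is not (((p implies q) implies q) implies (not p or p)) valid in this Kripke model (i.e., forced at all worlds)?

No

Not every world: w0 does not force not (((p implies q) implies q) implies (not p or p)).
w0 does not force not (((p implies q) implies q) implies (not p or p)) since w2 is accessible from w0 and w2 forces ((p implies q) implies q) implies (not p or p).
w2 forces ((p implies q) implies q) implies (not p or p): every world accessible from w2 that forces (p implies q) implies q (namely w2) also forces not p or p.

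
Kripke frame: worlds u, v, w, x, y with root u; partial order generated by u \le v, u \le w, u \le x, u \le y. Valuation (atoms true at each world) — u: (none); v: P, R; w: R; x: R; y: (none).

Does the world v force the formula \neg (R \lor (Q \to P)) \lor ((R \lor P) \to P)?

Yes

v \Vdash \neg (R \lor (Q \to P)) \lor ((R \lor P) \to P) via the disjunct (R \lor P) \to P.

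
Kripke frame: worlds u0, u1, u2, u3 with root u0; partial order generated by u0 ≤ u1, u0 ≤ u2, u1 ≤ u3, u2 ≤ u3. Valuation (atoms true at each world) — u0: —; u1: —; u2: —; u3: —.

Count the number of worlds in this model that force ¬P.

u0: forces it.
u1: forces it.
u2: forces it.
u3: forces it.
Worlds forcing the formula: {u0, u1, u2, u3}.

4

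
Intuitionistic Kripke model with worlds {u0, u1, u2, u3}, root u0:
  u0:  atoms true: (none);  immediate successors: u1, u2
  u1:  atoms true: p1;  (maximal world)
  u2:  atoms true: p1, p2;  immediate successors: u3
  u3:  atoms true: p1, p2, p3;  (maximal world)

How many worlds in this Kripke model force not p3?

u0: does not force it — u0 does not force not p3 since u3 is accessible from u0 and u3 forces p3.
u1: forces it.
u2: does not force it — u2 does not force not p3 since u3 is accessible from u2 and u3 forces p3.
u3: does not force it — u3 does not force not p3 since u3 is accessible from u3 and u3 forces p3.
Worlds forcing the formula: {u1}.

1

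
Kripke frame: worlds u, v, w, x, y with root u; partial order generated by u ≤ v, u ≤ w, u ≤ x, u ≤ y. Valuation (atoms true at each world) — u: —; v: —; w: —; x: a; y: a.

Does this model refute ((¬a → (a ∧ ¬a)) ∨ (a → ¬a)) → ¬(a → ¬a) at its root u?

Yes

u ⊮ ((¬a → (a ∧ ¬a)) ∨ (a → ¬a)) → ¬(a → ¬a): at the accessible world v, v ⊩ (¬a → (a ∧ ¬a)) ∨ (a → ¬a) but v ⊮ ¬(a → ¬a).
v ⊮ ¬(a → ¬a) since v is accessible from v and v ⊩ a → ¬a.
v ⊩ a → ¬a vacuously: no world accessible from v forces the antecedent a.
So the root u does not force ((¬a → (a ∧ ¬a)) ∨ (a → ¬a)) → ¬(a → ¬a); the model is a countermodel.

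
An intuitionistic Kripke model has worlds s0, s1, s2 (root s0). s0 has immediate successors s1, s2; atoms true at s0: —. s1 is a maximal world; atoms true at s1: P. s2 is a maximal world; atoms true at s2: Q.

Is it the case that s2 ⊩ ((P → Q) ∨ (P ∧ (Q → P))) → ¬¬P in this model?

No

s2 ⊮ ((P → Q) ∨ (P ∧ (Q → P))) → ¬¬P: already at s2 itself, s2 ⊩ (P → Q) ∨ (P ∧ (Q → P)) but s2 ⊮ ¬¬P.
s2 ⊮ ¬¬P since s2 is accessible from s2 and s2 ⊩ ¬P.
s2 ⊩ ¬P: no world accessible from s2 forces P.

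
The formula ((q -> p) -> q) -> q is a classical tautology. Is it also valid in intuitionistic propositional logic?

This is Peirce's law, which is not intuitionistically valid.
A Kripke countermodel: worlds w0, w1; order generated by w0 <= w1; atoms true at each world — w0:{}; w1:{q}.
w0 ||-/- ((q -> p) -> q) -> q: already at w0 itself, w0 ||- (q -> p) -> q but w0 ||-/- q.
w0 lacks atom q, so w0 ||-/- q.
So the root w0 does not force the formula.

No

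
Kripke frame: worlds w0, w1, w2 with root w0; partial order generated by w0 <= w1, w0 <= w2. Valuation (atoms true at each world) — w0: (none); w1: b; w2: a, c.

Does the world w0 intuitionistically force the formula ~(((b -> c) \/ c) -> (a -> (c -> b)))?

No

w0 ||-/- ~(((b -> c) \/ c) -> (a -> (c -> b))) since w1 is accessible from w0 and w1 ||- ((b -> c) \/ c) -> (a -> (c -> b)).
w1 ||- ((b -> c) \/ c) -> (a -> (c -> b)) vacuously: no world accessible from w1 forces the antecedent (b -> c) \/ c.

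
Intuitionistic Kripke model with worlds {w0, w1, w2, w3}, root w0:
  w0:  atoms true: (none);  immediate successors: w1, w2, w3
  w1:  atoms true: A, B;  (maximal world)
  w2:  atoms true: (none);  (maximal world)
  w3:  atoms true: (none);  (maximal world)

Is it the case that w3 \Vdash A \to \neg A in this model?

w3 \Vdash A \to \neg A vacuously: no world accessible from w3 forces the antecedent A.

Yes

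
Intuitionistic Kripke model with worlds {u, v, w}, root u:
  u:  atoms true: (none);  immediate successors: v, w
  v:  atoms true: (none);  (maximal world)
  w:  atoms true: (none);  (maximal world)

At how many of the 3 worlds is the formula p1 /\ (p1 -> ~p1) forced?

0

u: does not force it — u ||-/- p1 /\ (p1 -> ~p1) since u fails p1.
v: does not force it.
w: does not force it.
Worlds forcing the formula: { }.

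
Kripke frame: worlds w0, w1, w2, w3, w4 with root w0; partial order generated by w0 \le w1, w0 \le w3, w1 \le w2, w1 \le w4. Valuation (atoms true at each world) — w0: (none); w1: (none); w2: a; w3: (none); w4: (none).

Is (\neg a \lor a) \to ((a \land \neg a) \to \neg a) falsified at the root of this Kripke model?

w0 \Vdash (\neg a \lor a) \to ((a \land \neg a) \to \neg a): every world accessible from w0 that forces \neg a \lor a (namely w2, w3, w4) also forces (a \land \neg a) \to \neg a.
So the root w0 forces (\neg a \lor a) \to ((a \land \neg a) \to \neg a); the model is not a countermodel.

No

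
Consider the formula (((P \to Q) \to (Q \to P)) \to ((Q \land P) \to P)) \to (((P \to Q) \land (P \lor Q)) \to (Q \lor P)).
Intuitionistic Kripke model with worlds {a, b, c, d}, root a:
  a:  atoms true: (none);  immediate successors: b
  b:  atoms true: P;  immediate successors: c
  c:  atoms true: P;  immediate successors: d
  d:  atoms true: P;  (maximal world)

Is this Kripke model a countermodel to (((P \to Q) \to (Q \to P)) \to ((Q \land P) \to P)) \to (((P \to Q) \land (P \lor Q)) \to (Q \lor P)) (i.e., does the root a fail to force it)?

No

a \Vdash (((P \to Q) \to (Q \to P)) \to ((Q \land P) \to P)) \to (((P \to Q) \land (P \lor Q)) \to (Q \lor P)): every world accessible from a that forces ((P \to Q) \to (Q \to P)) \to ((Q \land P) \to P) (namely a, b, c, d) also forces ((P \to Q) \land (P \lor Q)) \to (Q \lor P).
So the root a forces (((P \to Q) \to (Q \to P)) \to ((Q \land P) \to P)) \to (((P \to Q) \land (P \lor Q)) \to (Q \lor P)); the model is not a countermodel.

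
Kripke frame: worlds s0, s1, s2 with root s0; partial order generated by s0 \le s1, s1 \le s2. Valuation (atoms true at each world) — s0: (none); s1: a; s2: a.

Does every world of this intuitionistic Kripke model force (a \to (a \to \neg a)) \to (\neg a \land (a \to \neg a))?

Yes

s0 \Vdash (a \to (a \to \neg a)) \to (\neg a \land (a \to \neg a)) vacuously: no world accessible from s0 forces the antecedent a \to (a \to \neg a).
Since the root s0 forces (a \to (a \to \neg a)) \to (\neg a \land (a \to \neg a)) and forcing is persistent (monotone upward), every world forces it.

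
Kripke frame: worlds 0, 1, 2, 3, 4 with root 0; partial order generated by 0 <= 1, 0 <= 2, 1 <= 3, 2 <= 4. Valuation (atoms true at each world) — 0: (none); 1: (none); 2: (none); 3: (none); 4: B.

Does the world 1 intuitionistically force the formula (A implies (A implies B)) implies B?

1 does not force (A implies (A implies B)) implies B: already at 1 itself, 1 forces A implies (A implies B) but 1 does not force B.
1 lacks atom B, so 1 does not force B.

No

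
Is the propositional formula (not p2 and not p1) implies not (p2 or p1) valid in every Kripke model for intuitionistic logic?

Yes

This is a constructively valid De Morgan direction (conjunction of negations to negated disjunction), which is intuitionistically derivable.
If both not p2 and not p1 hold at a world, no accessible world forces p2 or forces p1, so none forces p2 or p1.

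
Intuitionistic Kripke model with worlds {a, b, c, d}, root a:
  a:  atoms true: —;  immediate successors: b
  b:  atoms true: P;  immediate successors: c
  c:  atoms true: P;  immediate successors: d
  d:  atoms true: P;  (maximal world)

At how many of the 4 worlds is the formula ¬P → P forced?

4

a: forces it.
b: forces it.
c: forces it.
d: forces it.
Worlds forcing the formula: {a, b, c, d}.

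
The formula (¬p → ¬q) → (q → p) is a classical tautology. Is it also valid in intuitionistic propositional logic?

No

This is the converse of contraposition, which is not intuitionistically valid.
A Kripke countermodel: worlds w0, w1; order generated by w0 ≤ w1; atoms true at each world — w0:{q}; w1:{p,q}.
w0 ⊮ (¬p → ¬q) → (q → p): already at w0 itself, w0 ⊩ ¬p → ¬q but w0 ⊮ q → p.
w0 ⊮ q → p: already at w0 itself, w0 ⊩ q but w0 ⊮ p.
w0 lacks atom p, so w0 ⊮ p.
So the root w0 does not force the formula.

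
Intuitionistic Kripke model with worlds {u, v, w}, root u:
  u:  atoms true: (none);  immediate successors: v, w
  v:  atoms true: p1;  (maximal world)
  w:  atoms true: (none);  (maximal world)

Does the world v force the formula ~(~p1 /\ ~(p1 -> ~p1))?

v ||- ~(~p1 /\ ~(p1 -> ~p1)): no world accessible from v forces ~p1 /\ ~(p1 -> ~p1).

Yes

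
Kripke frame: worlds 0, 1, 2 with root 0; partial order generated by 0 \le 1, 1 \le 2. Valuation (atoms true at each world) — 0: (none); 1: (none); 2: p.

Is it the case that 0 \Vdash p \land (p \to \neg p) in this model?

0 \nVdash p \land (p \to \neg p) since 0 fails p.

No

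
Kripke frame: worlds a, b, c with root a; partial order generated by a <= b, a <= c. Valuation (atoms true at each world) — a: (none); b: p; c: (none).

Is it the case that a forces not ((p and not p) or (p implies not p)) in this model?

No

a does not force not ((p and not p) or (p implies not p)) since c is accessible from a and c forces (p and not p) or (p implies not p).
c forces (p and not p) or (p implies not p) via the disjunct p implies not p.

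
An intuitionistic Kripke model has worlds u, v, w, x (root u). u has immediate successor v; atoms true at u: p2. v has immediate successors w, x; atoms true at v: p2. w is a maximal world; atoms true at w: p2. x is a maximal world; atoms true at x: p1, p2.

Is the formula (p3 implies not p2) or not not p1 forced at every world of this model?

Yes

u forces (p3 implies not p2) or not not p1 via the disjunct p3 implies not p2.
Since the root u forces (p3 implies not p2) or not not p1 and forcing is persistent (monotone upward), every world forces it.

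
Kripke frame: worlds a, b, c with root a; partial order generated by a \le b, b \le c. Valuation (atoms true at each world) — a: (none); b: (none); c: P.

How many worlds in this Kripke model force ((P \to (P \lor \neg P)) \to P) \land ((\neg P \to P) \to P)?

1

a: does not force it — a \nVdash ((P \to (P \lor \neg P)) \to P) \land ((\neg P \to P) \to P) since a fails (P \to (P \lor \neg P)) \to P.
b: does not force it.
c: forces it.
Worlds forcing the formula: {c}.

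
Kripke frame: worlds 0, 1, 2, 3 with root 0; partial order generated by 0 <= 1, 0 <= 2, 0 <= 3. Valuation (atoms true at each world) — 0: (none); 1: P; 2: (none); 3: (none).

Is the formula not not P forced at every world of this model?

Not every world: 0 does not force not not P.
0 does not force not not P since 2 is accessible from 0 and 2 forces not P.
2 forces not P: no world accessible from 2 forces P.

No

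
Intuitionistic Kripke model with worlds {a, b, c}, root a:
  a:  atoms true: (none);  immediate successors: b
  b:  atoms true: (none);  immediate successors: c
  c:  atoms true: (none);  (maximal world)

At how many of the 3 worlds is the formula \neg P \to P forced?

a: does not force it — a \nVdash \neg P \to P: already at a itself, a \Vdash \neg P but a \nVdash P.
b: does not force it.
c: does not force it.
Worlds forcing the formula: { }.

0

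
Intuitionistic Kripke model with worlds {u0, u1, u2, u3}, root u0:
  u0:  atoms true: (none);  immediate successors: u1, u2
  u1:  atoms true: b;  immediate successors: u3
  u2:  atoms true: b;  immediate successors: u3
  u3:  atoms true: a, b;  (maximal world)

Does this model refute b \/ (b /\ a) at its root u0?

Yes

u0 ||-/- b \/ (b /\ a): neither disjunct is forced at u0.
u0 lacks atom b, so u0 ||-/- b.
So the root u0 does not force b \/ (b /\ a); the model is a countermodel.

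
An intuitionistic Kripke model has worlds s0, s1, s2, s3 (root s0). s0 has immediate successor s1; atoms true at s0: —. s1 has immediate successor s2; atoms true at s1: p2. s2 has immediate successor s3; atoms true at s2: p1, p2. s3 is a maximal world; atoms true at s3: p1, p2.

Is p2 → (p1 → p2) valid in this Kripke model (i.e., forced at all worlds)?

Yes

s0 ⊩ p2 → (p1 → p2): every world accessible from s0 that forces p2 (namely s1, s2, s3) also forces p1 → p2.
Since the root s0 forces p2 → (p1 → p2) and forcing is persistent (monotone upward), every world forces it.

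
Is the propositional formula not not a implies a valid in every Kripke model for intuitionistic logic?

No

This is double-negation elimination, which is not intuitionistically valid.
A Kripke countermodel: worlds u0, u1; order generated by u0 <= u1; atoms true at each world — u0:{}; u1:{a}.
u0 does not force not not a implies a: already at u0 itself, u0 forces not not a but u0 does not force a.
u0 lacks atom a, so u0 does not force a.
So the root u0 does not force the formula.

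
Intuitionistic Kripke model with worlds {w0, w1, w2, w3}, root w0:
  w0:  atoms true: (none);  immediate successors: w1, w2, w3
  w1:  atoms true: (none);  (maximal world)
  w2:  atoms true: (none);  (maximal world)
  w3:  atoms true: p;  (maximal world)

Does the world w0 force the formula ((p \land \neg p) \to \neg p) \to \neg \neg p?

w0 \nVdash ((p \land \neg p) \to \neg p) \to \neg \neg p: already at w0 itself, w0 \Vdash (p \land \neg p) \to \neg p but w0 \nVdash \neg \neg p.
w0 \nVdash \neg \neg p since w1 is accessible from w0 and w1 \Vdash \neg p.
w1 \Vdash \neg p: no world accessible from w1 forces p.

No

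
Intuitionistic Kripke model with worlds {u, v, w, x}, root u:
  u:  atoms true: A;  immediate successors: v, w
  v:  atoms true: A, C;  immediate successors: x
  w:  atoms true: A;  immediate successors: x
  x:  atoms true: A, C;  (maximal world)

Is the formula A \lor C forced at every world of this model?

Yes

u \Vdash A \lor C via the disjunct A.
Since the root u forces A \lor C and forcing is persistent (monotone upward), every world forces it.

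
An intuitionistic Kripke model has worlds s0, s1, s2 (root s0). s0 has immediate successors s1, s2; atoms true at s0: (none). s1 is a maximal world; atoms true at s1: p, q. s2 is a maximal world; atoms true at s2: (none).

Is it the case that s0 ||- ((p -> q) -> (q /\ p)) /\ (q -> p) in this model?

s0 ||-/- ((p -> q) -> (q /\ p)) /\ (q -> p) since s0 fails (p -> q) -> (q /\ p).

No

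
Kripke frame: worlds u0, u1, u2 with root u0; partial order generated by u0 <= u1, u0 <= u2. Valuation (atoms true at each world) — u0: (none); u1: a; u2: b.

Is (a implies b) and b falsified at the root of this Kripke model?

u0 does not force (a implies b) and b since u0 fails a implies b.
So the root u0 does not force (a implies b) and b; the model is a countermodel.

Yes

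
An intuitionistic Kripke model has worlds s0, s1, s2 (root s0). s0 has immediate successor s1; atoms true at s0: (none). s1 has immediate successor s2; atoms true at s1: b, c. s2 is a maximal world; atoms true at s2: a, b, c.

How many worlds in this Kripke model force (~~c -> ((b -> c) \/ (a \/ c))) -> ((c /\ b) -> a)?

1

s0: does not force it — s0 ||-/- (~~c -> ((b -> c) \/ (a \/ c))) -> ((c /\ b) -> a): already at s0 itself, s0 ||- ~~c -> ((b -> c) \/ (a \/ c)) but s0 ||-/- (c /\ b) -> a.
s1: does not force it — s1 ||-/- (~~c -> ((b -> c) \/ (a \/ c))) -> ((c /\ b) -> a): already at s1 itself, s1 ||- ~~c -> ((b -> c) \/ (a \/ c)) but s1 ||-/- (c /\ b) -> a.
s2: forces it.
Worlds forcing the formula: {s2}.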